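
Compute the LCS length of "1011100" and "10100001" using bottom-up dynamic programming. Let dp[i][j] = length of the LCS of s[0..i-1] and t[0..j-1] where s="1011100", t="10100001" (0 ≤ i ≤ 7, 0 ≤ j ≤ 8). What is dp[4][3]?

3

   ''  1  0  1  0  0  0  0  1
''  0  0  0  0  0  0  0  0  0
 1  0  1  1  1  1  1  1  1  1
 0  0  1  2  2  2  2  2  2  2
 1  0  1  2  3  3  3  3  3  3
 1  0  1  2  3  3  3  3  3  4
 1  0  1  2  3  3  3  3  3  4
 0  0  1  2  3  4  4  4  4  4
 0  0  1  2  3  4  5  5  5  5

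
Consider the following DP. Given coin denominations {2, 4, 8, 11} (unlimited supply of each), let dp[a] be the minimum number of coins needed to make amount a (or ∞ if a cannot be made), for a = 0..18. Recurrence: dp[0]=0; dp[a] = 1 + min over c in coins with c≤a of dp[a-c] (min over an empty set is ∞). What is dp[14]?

3

 a  0  1  2  3  4  5  6  7  8  9 10 11 12 13 14 15 16 17 18
dp  0  -  1  -  1  -  2  -  1  -  2  1  2  2  3  2  2  3  3
(- denotes ∞ / unreachable)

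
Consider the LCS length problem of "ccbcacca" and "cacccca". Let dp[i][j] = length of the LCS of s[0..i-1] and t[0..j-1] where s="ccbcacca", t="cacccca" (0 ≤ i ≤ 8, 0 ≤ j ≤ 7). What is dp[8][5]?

4

   ''  c  a  c  c  c  c  a
''  0  0  0  0  0  0  0  0
 c  0  1  1  1  1  1  1  1
 c  0  1  1  2  2  2  2  2
 b  0  1  1  2  2  2  2  2
 c  0  1  1  2  3  3  3  3
 a  0  1  2  2  3  3  3  4
 c  0  1  2  3  3  4  4  4
 c  0  1  2  3  4  4  5  5
 a  0  1  2  3  4  4  5  6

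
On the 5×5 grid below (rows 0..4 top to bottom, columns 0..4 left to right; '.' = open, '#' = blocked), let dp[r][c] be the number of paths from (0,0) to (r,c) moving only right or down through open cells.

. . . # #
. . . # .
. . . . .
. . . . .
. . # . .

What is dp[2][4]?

6

r\c   0   1   2   3   4
  0   1   1   1   0   0
  1   1   2   3   0   0
  2   1   3   6   6   6
  3   1   4  10  16  22
  4   1   5   0  16  38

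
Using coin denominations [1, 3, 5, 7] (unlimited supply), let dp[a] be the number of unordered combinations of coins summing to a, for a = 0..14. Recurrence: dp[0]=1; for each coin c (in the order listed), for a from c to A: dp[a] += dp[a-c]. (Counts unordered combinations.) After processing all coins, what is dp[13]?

after  coin     0     1     2     3     4     5     6     7     8     9    10    11    12    13    14
          1     1     1     1     1     1     1     1     1     1     1     1     1     1     1     1
          3     1     1     1     2     2     2     3     3     3     4     4     4     5     5     5
          5     1     1     1     2     2     3     4     4     5     6     7     8     9    10    11
          7     1     1     1     2     2     3     4     5     6     7     9    10    12    14    16

14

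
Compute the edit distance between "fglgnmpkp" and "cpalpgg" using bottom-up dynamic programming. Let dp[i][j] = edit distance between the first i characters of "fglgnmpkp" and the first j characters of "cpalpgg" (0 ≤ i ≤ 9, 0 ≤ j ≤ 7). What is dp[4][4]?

   ''  c  p  a  l  p  g  g
''  0  1  2  3  4  5  6  7
 f  1  1  2  3  4  5  6  7
 g  2  2  2  3  4  5  5  6
 l  3  3  3  3  3  4  5  6
 g  4  4  4  4  4  4  4  5
 n  5  5  5  5  5  5  5  5
 m  6  6  6  6  6  6  6  6
 p  7  7  6  7  7  6  7  7
 k  8  8  7  7  8  7  7  8
 p  9  9  8  8  8  8  8  8

4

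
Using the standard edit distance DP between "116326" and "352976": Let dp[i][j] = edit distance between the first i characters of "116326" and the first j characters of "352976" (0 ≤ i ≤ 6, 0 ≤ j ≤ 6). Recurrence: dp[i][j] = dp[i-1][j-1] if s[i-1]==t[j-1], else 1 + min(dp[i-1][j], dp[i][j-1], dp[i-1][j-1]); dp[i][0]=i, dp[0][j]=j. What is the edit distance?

5

   ''  3  5  2  9  7  6
''  0  1  2  3  4  5  6
 1  1  1  2  3  4  5  6
 1  2  2  2  3  4  5  6
 6  3  3  3  3  4  5  5
 3  4  3  4  4  4  5  6
 2  5  4  4  4  5  5  6
 6  6  5  5  5  5  6  5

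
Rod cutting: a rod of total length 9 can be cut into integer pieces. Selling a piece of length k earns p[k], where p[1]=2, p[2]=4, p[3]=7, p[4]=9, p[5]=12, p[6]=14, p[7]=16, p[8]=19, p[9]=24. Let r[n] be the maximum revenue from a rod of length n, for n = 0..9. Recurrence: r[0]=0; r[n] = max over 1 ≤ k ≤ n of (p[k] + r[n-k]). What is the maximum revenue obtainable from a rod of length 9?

24

   n    0    1    2    3    4    5    6    7    8    9
r[n]    0    2    4    7    9   12   14   16   19   24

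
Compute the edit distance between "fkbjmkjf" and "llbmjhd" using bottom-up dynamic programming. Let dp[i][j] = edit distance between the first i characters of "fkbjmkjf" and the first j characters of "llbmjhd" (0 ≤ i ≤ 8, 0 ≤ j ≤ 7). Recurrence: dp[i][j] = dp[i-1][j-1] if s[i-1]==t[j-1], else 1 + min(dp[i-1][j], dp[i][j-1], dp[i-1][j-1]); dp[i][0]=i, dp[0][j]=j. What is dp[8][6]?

5

   ''  l  l  b  m  j  h  d
''  0  1  2  3  4  5  6  7
 f  1  1  2  3  4  5  6  7
 k  2  2  2  3  4  5  6  7
 b  3  3  3  2  3  4  5  6
 j  4  4  4  3  3  3  4  5
 m  5  5  5  4  3  4  4  5
 k  6  6  6  5  4  4  5  5
 j  7  7  7  6  5  4  5  6
 f  8  8  8  7  6  5  5  6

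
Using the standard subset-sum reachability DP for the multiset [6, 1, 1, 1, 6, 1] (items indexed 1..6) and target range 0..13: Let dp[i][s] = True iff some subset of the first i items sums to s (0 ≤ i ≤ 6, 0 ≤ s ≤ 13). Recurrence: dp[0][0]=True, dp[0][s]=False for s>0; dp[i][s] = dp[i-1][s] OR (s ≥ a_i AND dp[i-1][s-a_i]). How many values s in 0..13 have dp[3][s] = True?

i\s   0   1   2   3   4   5   6   7   8   9  10  11  12  13
  0   T   F   F   F   F   F   F   F   F   F   F   F   F   F
  1   T   F   F   F   F   F   T   F   F   F   F   F   F   F
  2   T   T   F   F   F   F   T   T   F   F   F   F   F   F
  3   T   T   T   F   F   F   T   T   T   F   F   F   F   F
  4   T   T   T   T   F   F   T   T   T   T   F   F   F   F
  5   T   T   T   T   F   F   T   T   T   T   F   F   T   T
  6   T   T   T   T   T   F   T   T   T   T   T   F   T   T

6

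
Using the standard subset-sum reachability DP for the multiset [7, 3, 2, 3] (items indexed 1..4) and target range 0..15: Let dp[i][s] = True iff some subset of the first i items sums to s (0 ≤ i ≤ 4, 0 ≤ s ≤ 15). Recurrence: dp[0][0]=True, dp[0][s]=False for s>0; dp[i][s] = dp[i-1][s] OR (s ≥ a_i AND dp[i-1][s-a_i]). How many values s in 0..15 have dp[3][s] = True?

i\s   0   1   2   3   4   5   6   7   8   9  10  11  12  13  14  15
  0   T   F   F   F   F   F   F   F   F   F   F   F   F   F   F   F
  1   T   F   F   F   F   F   F   T   F   F   F   F   F   F   F   F
  2   T   F   F   T   F   F   F   T   F   F   T   F   F   F   F   F
  3   T   F   T   T   F   T   F   T   F   T   T   F   T   F   F   F
  4   T   F   T   T   F   T   T   T   T   T   T   F   T   T   F   T

8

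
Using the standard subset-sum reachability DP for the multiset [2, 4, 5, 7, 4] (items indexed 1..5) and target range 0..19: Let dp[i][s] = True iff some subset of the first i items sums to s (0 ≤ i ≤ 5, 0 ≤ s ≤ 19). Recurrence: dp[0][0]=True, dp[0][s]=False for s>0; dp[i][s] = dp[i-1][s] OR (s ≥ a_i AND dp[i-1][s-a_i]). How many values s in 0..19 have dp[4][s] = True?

13

i\s   0   1   2   3   4   5   6   7   8   9  10  11  12  13  14  15  16  17  18  19
  0   T   F   F   F   F   F   F   F   F   F   F   F   F   F   F   F   F   F   F   F
  1   T   F   T   F   F   F   F   F   F   F   F   F   F   F   F   F   F   F   F   F
  2   T   F   T   F   T   F   T   F   F   F   F   F   F   F   F   F   F   F   F   F
  3   T   F   T   F   T   T   T   T   F   T   F   T   F   F   F   F   F   F   F   F
  4   T   F   T   F   T   T   T   T   F   T   F   T   T   T   T   F   T   F   T   F
  5   T   F   T   F   T   T   T   T   T   T   T   T   T   T   T   T   T   T   T   F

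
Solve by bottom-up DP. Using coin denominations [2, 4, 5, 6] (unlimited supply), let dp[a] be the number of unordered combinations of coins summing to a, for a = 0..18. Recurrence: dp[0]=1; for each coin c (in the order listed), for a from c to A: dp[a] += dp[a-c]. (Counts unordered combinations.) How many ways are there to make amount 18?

after  coin     0     1     2     3     4     5     6     7     8     9    10    11    12    13    14    15    16    17    18
          2     1     0     1     0     1     0     1     0     1     0     1     0     1     0     1     0     1     0     1
          4     1     0     1     0     2     0     2     0     3     0     3     0     4     0     4     0     5     0     5
          5     1     0     1     0     2     1     2     1     3     2     4     2     5     3     6     4     7     5     8
          6     1     0     1     0     2     1     3     1     4     2     6     3     8     4    10     6    13     8    16

16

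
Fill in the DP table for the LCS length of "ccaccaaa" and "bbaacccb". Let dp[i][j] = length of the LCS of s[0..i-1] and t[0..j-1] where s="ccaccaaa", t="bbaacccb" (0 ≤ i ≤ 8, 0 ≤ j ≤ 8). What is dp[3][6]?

   ''  b  b  a  a  c  c  c  b
''  0  0  0  0  0  0  0  0  0
 c  0  0  0  0  0  1  1  1  1
 c  0  0  0  0  0  1  2  2  2
 a  0  0  0  1  1  1  2  2  2
 c  0  0  0  1  1  2  2  3  3
 c  0  0  0  1  1  2  3  3  3
 a  0  0  0  1  2  2  3  3  3
 a  0  0  0  1  2  2  3  3  3
 a  0  0  0  1  2  2  3  3  3

2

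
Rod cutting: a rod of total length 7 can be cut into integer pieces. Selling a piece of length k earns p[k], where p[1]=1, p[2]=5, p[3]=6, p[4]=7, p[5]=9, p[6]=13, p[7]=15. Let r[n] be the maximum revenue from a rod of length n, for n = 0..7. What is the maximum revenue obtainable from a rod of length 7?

16

   n    0    1    2    3    4    5    6    7
r[n]    0    1    5    6   10   11   15   16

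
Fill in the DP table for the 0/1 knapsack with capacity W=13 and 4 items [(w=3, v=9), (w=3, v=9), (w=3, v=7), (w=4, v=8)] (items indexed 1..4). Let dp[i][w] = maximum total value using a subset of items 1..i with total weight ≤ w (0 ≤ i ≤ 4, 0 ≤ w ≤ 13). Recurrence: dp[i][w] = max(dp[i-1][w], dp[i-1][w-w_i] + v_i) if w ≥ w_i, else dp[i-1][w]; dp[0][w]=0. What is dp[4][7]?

18

i\w   0   1   2   3   4   5   6   7   8   9  10  11  12  13
  0   0   0   0   0   0   0   0   0   0   0   0   0   0   0
  1   0   0   0   9   9   9   9   9   9   9   9   9   9   9
  2   0   0   0   9   9   9  18  18  18  18  18  18  18  18
  3   0   0   0   9   9   9  18  18  18  25  25  25  25  25
  4   0   0   0   9   9   9  18  18  18  25  26  26  26  33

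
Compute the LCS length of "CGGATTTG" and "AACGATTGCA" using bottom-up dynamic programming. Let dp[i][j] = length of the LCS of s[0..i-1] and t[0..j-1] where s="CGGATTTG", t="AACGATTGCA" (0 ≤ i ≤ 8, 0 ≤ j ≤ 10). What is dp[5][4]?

2

   ''  A  A  C  G  A  T  T  G  C  A
''  0  0  0  0  0  0  0  0  0  0  0
 C  0  0  0  1  1  1  1  1  1  1  1
 G  0  0  0  1  2  2  2  2  2  2  2
 G  0  0  0  1  2  2  2  2  3  3  3
 A  0  1  1  1  2  3  3  3  3  3  4
 T  0  1  1  1  2  3  4  4  4  4  4
 T  0  1  1  1  2  3  4  5  5  5  5
 T  0  1  1  1  2  3  4  5  5  5  5
 G  0  1  1  1  2  3  4  5  6  6  6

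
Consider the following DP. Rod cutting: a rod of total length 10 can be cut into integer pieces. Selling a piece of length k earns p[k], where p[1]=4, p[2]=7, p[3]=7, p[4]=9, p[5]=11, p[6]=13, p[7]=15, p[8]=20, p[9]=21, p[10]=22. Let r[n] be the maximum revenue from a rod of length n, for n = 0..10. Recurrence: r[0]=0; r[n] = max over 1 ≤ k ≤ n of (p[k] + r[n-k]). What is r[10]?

   n    0    1    2    3    4    5    6    7    8    9   10
r[n]    0    4    8   12   16   20   24   28   32   36   40

40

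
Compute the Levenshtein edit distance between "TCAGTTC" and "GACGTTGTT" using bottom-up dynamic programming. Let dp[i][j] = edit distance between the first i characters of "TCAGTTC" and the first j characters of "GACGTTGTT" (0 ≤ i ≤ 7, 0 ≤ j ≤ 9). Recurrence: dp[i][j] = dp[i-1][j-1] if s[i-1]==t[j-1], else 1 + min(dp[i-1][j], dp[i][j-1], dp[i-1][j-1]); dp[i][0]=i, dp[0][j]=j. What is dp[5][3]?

4

   ''  G  A  C  G  T  T  G  T  T
''  0  1  2  3  4  5  6  7  8  9
 T  1  1  2  3  4  4  5  6  7  8
 C  2  2  2  2  3  4  5  6  7  8
 A  3  3  2  3  3  4  5  6  7  8
 G  4  3  3  3  3  4  5  5  6  7
 T  5  4  4  4  4  3  4  5  5  6
 T  6  5  5  5  5  4  3  4  5  5
 C  7  6  6  5  6  5  4  4  5  6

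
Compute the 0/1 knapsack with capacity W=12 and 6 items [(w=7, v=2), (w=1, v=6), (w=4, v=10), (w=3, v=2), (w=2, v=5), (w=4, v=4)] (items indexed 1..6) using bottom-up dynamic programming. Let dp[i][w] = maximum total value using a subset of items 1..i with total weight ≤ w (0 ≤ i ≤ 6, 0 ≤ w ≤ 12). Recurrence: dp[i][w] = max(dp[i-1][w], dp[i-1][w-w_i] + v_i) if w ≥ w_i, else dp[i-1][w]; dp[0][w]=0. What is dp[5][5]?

i\w   0   1   2   3   4   5   6   7   8   9  10  11  12
  0   0   0   0   0   0   0   0   0   0   0   0   0   0
  1   0   0   0   0   0   0   0   2   2   2   2   2   2
  2   0   6   6   6   6   6   6   6   8   8   8   8   8
  3   0   6   6   6  10  16  16  16  16  16  16  16  18
  4   0   6   6   6  10  16  16  16  18  18  18  18  18
  5   0   6   6  11  11  16  16  21  21  21  23  23  23
  6   0   6   6  11  11  16  16  21  21  21  23  25  25

16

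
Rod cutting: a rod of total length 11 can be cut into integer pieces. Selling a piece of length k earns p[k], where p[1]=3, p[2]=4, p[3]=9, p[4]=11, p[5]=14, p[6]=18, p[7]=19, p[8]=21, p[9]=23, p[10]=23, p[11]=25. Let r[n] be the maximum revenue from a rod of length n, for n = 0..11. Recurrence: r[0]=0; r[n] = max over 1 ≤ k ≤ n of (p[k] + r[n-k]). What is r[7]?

   n    0    1    2    3    4    5    6    7    8    9   10   11
r[n]    0    3    6    9   12   15   18   21   24   27   30   33

21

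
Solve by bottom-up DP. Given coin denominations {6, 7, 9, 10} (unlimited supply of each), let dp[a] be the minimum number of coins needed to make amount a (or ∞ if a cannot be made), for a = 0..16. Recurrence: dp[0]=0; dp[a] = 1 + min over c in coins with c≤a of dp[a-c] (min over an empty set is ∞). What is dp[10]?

 a  0  1  2  3  4  5  6  7  8  9 10 11 12 13 14 15 16
dp  0  -  -  -  -  -  1  1  -  1  1  -  2  2  2  2  2
(- denotes ∞ / unreachable)

1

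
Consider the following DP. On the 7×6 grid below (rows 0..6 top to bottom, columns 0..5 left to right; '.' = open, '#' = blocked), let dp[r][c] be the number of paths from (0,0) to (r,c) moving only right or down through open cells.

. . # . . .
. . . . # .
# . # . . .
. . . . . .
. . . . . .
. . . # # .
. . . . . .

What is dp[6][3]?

r\c   0   1   2   3   4   5
  0   1   1   0   0   0   0
  1   1   2   2   2   0   0
  2   0   2   0   2   2   2
  3   0   2   2   4   6   8
  4   0   2   4   8  14  22
  5   0   2   6   0   0  22
  6   0   2   8   8   8  30

8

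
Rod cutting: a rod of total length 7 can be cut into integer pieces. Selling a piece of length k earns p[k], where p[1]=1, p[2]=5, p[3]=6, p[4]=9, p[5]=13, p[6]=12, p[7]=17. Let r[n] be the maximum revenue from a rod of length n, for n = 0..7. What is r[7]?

   n    0    1    2    3    4    5    6    7
r[n]    0    1    5    6   10   13   15   18

18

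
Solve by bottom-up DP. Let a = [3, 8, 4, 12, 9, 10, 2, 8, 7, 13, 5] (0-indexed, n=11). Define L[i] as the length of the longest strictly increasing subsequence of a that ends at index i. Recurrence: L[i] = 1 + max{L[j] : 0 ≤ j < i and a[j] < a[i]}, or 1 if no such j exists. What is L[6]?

1

   i    0    1    2    3    4    5    6    7    8    9   10
a[i]    3    8    4   12    9   10    2    8    7   13    5
L[i]    1    2    2    3    3    4    1    3    3    5    3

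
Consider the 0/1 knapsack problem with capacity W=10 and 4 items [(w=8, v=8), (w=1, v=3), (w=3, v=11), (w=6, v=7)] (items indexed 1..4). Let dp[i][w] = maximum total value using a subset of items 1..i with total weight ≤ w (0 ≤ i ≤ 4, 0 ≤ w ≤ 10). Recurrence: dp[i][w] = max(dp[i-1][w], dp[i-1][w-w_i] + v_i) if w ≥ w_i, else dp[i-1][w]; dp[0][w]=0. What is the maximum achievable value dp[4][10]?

i\w   0   1   2   3   4   5   6   7   8   9  10
  0   0   0   0   0   0   0   0   0   0   0   0
  1   0   0   0   0   0   0   0   0   8   8   8
  2   0   3   3   3   3   3   3   3   8  11  11
  3   0   3   3  11  14  14  14  14  14  14  14
  4   0   3   3  11  14  14  14  14  14  18  21

21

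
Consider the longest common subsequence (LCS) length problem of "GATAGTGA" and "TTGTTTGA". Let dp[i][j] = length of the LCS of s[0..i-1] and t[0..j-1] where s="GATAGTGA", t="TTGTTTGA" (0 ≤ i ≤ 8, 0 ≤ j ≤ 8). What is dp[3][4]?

   ''  T  T  G  T  T  T  G  A
''  0  0  0  0  0  0  0  0  0
 G  0  0  0  1  1  1  1  1  1
 A  0  0  0  1  1  1  1  1  2
 T  0  1  1  1  2  2  2  2  2
 A  0  1  1  1  2  2  2  2  3
 G  0  1  1  2  2  2  2  3  3
 T  0  1  2  2  3  3  3  3  3
 G  0  1  2  3  3  3  3  4  4
 A  0  1  2  3  3  3  3  4  5

2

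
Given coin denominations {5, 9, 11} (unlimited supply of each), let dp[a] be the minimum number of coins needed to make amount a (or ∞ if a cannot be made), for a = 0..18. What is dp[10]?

 a  0  1  2  3  4  5  6  7  8  9 10 11 12 13 14 15 16 17 18
dp  0  -  -  -  -  1  -  -  -  1  2  1  -  -  2  3  2  -  2
(- denotes ∞ / unreachable)

2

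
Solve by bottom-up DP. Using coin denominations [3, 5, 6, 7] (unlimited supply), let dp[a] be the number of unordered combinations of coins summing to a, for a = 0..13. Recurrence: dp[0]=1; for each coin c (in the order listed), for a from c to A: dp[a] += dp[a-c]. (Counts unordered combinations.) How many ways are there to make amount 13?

after  coin     0     1     2     3     4     5     6     7     8     9    10    11    12    13
          3     1     0     0     1     0     0     1     0     0     1     0     0     1     0
          5     1     0     0     1     0     1     1     0     1     1     1     1     1     1
          6     1     0     0     1     0     1     2     0     1     2     1     2     3     1
          7     1     0     0     1     0     1     2     1     1     2     2     2     4     3

3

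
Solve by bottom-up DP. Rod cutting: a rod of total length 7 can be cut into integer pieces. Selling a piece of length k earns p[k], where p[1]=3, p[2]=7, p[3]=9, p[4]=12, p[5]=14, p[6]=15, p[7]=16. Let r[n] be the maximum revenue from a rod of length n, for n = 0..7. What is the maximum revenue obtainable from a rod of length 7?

24

   n    0    1    2    3    4    5    6    7
r[n]    0    3    7   10   14   17   21   24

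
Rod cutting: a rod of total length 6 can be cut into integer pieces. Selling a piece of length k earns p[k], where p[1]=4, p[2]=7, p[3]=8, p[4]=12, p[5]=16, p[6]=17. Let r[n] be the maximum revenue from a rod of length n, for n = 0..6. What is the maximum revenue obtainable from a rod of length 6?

   n    0    1    2    3    4    5    6
r[n]    0    4    8   12   16   20   24

24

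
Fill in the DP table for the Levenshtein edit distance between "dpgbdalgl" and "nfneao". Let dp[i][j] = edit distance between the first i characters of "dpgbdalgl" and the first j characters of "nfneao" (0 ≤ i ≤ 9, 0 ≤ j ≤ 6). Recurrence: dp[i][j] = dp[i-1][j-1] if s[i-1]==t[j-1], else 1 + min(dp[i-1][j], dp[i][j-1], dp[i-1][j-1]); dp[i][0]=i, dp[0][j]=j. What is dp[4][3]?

4

   ''  n  f  n  e  a  o
''  0  1  2  3  4  5  6
 d  1  1  2  3  4  5  6
 p  2  2  2  3  4  5  6
 g  3  3  3  3  4  5  6
 b  4  4  4  4  4  5  6
 d  5  5  5  5  5  5  6
 a  6  6  6  6  6  5  6
 l  7  7  7  7  7  6  6
 g  8  8  8  8  8  7  7
 l  9  9  9  9  9  8  8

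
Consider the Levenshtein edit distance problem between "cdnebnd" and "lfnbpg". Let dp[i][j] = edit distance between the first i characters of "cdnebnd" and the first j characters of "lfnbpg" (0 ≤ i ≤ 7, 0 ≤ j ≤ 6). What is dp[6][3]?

5

   ''  l  f  n  b  p  g
''  0  1  2  3  4  5  6
 c  1  1  2  3  4  5  6
 d  2  2  2  3  4  5  6
 n  3  3  3  2  3  4  5
 e  4  4  4  3  3  4  5
 b  5  5  5  4  3  4  5
 n  6  6  6  5  4  4  5
 d  7  7  7  6  5  5  5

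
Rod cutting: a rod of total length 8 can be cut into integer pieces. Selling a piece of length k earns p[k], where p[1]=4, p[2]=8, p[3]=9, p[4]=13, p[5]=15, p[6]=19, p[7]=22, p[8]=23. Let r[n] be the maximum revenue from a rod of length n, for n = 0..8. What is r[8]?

32

   n    0    1    2    3    4    5    6    7    8
r[n]    0    4    8   12   16   20   24   28   32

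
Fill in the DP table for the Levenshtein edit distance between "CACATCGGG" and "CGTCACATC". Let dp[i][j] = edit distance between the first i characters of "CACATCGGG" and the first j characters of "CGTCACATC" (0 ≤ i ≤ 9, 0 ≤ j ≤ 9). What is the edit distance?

   ''  C  G  T  C  A  C  A  T  C
''  0  1  2  3  4  5  6  7  8  9
 C  1  0  1  2  3  4  5  6  7  8
 A  2  1  1  2  3  3  4  5  6  7
 C  3  2  2  2  2  3  3  4  5  6
 A  4  3  3  3  3  2  3  3  4  5
 T  5  4  4  3  4  3  3  4  3  4
 C  6  5  5  4  3  4  3  4  4  3
 G  7  6  5  5  4  4  4  4  5  4
 G  8  7  6  6  5  5  5  5  5  5
 G  9  8  7  7  6  6  6  6  6  6

6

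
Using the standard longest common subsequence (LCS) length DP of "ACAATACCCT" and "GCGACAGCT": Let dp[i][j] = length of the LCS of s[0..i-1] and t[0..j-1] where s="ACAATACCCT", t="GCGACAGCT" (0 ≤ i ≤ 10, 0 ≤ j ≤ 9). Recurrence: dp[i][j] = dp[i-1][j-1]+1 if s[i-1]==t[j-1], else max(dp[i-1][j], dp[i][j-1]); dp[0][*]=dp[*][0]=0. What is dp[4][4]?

2

   ''  G  C  G  A  C  A  G  C  T
''  0  0  0  0  0  0  0  0  0  0
 A  0  0  0  0  1  1  1  1  1  1
 C  0  0  1  1  1  2  2  2  2  2
 A  0  0  1  1  2  2  3  3  3  3
 A  0  0  1  1  2  2  3  3  3  3
 T  0  0  1  1  2  2  3  3  3  4
 A  0  0  1  1  2  2  3  3  3  4
 C  0  0  1  1  2  3  3  3  4  4
 C  0  0  1  1  2  3  3  3  4  4
 C  0  0  1  1  2  3  3  3  4  4
 T  0  0  1  1  2  3  3  3  4  5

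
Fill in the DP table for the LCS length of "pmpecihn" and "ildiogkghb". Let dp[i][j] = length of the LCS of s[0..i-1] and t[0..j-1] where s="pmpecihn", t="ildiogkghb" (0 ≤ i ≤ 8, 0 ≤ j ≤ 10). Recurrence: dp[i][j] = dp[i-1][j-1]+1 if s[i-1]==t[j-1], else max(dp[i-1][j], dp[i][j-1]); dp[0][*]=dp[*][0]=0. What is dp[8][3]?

   ''  i  l  d  i  o  g  k  g  h  b
''  0  0  0  0  0  0  0  0  0  0  0
 p  0  0  0  0  0  0  0  0  0  0  0
 m  0  0  0  0  0  0  0  0  0  0  0
 p  0  0  0  0  0  0  0  0  0  0  0
 e  0  0  0  0  0  0  0  0  0  0  0
 c  0  0  0  0  0  0  0  0  0  0  0
 i  0  1  1  1  1  1  1  1  1  1  1
 h  0  1  1  1  1  1  1  1  1  2  2
 n  0  1  1  1  1  1  1  1  1  2  2

1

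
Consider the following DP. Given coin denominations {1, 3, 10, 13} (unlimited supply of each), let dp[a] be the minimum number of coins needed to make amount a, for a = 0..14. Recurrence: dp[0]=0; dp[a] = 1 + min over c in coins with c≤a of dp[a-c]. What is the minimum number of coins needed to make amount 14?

2

 a  0  1  2  3  4  5  6  7  8  9 10 11 12 13 14
dp  0  1  2  1  2  3  2  3  4  3  1  2  3  1  2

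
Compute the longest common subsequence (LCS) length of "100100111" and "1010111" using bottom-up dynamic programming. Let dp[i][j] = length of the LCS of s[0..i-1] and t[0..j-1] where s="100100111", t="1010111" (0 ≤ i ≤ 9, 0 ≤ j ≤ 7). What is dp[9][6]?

6

   ''  1  0  1  0  1  1  1
''  0  0  0  0  0  0  0  0
 1  0  1  1  1  1  1  1  1
 0  0  1  2  2  2  2  2  2
 0  0  1  2  2  3  3  3  3
 1  0  1  2  3  3  4  4  4
 0  0  1  2  3  4  4  4  4
 0  0  1  2  3  4  4  4  4
 1  0  1  2  3  4  5  5  5
 1  0  1  2  3  4  5  6  6
 1  0  1  2  3  4  5  6  7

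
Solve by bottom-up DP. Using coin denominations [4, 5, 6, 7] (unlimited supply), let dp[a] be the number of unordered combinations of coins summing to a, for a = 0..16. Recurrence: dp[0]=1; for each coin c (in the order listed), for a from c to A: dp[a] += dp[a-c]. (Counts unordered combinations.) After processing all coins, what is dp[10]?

2

after  coin     0     1     2     3     4     5     6     7     8     9    10    11    12    13    14    15    16
          4     1     0     0     0     1     0     0     0     1     0     0     0     1     0     0     0     1
          5     1     0     0     0     1     1     0     0     1     1     1     0     1     1     1     1     1
          6     1     0     0     0     1     1     1     0     1     1     2     1     2     1     2     2     3
          7     1     0     0     0     1     1     1     1     1     1     2     2     3     2     3     3     4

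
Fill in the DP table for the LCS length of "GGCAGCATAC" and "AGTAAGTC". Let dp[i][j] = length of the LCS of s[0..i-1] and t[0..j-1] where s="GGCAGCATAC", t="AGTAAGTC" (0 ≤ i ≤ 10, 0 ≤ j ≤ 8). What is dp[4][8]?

3

   ''  A  G  T  A  A  G  T  C
''  0  0  0  0  0  0  0  0  0
 G  0  0  1  1  1  1  1  1  1
 G  0  0  1  1  1  1  2  2  2
 C  0  0  1  1  1  1  2  2  3
 A  0  1  1  1  2  2  2  2  3
 G  0  1  2  2  2  2  3  3  3
 C  0  1  2  2  2  2  3  3  4
 A  0  1  2  2  3  3  3  3  4
 T  0  1  2  3  3  3  3  4  4
 A  0  1  2  3  4  4  4  4  4
 C  0  1  2  3  4  4  4  4  5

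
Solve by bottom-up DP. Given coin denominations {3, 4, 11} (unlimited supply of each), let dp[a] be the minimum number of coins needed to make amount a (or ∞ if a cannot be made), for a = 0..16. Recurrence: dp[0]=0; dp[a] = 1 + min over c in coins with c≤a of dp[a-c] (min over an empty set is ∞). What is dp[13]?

4

 a  0  1  2  3  4  5  6  7  8  9 10 11 12 13 14 15 16
dp  0  -  -  1  1  -  2  2  2  3  3  1  3  4  2  2  4
(- denotes ∞ / unreachable)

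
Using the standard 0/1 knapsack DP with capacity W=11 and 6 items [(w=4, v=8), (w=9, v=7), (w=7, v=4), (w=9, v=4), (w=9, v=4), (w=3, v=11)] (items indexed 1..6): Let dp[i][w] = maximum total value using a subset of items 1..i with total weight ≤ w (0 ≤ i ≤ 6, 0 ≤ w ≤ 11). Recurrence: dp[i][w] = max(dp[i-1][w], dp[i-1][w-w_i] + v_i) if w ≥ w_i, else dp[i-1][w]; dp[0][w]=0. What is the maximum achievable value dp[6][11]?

19

i\w   0   1   2   3   4   5   6   7   8   9  10  11
  0   0   0   0   0   0   0   0   0   0   0   0   0
  1   0   0   0   0   8   8   8   8   8   8   8   8
  2   0   0   0   0   8   8   8   8   8   8   8   8
  3   0   0   0   0   8   8   8   8   8   8   8  12
  4   0   0   0   0   8   8   8   8   8   8   8  12
  5   0   0   0   0   8   8   8   8   8   8   8  12
  6   0   0   0  11  11  11  11  19  19  19  19  19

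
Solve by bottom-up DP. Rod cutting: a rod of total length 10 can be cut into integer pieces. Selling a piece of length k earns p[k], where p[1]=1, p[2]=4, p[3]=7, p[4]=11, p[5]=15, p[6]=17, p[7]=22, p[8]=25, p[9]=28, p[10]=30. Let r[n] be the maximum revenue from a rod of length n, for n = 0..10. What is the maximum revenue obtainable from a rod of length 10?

   n    0    1    2    3    4    5    6    7    8    9   10
r[n]    0    1    4    7   11   15   17   22   25   28   30

30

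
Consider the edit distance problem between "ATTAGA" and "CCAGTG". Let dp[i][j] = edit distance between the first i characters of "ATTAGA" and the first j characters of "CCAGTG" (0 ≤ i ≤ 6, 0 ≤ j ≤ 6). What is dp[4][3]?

   ''  C  C  A  G  T  G
''  0  1  2  3  4  5  6
 A  1  1  2  2  3  4  5
 T  2  2  2  3  3  3  4
 T  3  3  3  3  4  3  4
 A  4  4  4  3  4  4  4
 G  5  5  5  4  3  4  4
 A  6  6  6  5  4  4  5

3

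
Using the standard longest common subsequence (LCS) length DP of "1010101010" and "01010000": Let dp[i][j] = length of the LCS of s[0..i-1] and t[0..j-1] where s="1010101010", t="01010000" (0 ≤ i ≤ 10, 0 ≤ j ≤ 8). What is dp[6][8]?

5

   ''  0  1  0  1  0  0  0  0
''  0  0  0  0  0  0  0  0  0
 1  0  0  1  1  1  1  1  1  1
 0  0  1  1  2  2  2  2  2  2
 1  0  1  2  2  3  3  3  3  3
 0  0  1  2  3  3  4  4  4  4
 1  0  1  2  3  4  4  4  4  4
 0  0  1  2  3  4  5  5  5  5
 1  0  1  2  3  4  5  5  5  5
 0  0  1  2  3  4  5  6  6  6
 1  0  1  2  3  4  5  6  6  6
 0  0  1  2  3  4  5  6  7  7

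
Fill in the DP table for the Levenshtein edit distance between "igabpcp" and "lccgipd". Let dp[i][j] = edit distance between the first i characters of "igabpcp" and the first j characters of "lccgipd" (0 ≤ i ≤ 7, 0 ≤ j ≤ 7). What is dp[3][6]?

   ''  l  c  c  g  i  p  d
''  0  1  2  3  4  5  6  7
 i  1  1  2  3  4  4  5  6
 g  2  2  2  3  3  4  5  6
 a  3  3  3  3  4  4  5  6
 b  4  4  4  4  4  5  5  6
 p  5  5  5  5  5  5  5  6
 c  6  6  5  5  6  6  6  6
 p  7  7  6  6  6  7  6  7

5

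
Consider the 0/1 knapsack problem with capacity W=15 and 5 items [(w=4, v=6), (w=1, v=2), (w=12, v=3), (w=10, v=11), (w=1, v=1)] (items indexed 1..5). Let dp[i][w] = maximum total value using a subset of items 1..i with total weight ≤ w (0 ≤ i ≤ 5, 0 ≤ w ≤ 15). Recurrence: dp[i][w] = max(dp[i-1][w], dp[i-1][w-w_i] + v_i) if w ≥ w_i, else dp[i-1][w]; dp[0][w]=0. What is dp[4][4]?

6

i\w   0   1   2   3   4   5   6   7   8   9  10  11  12  13  14  15
  0   0   0   0   0   0   0   0   0   0   0   0   0   0   0   0   0
  1   0   0   0   0   6   6   6   6   6   6   6   6   6   6   6   6
  2   0   2   2   2   6   8   8   8   8   8   8   8   8   8   8   8
  3   0   2   2   2   6   8   8   8   8   8   8   8   8   8   8   8
  4   0   2   2   2   6   8   8   8   8   8  11  13  13  13  17  19
  5   0   2   3   3   6   8   9   9   9   9  11  13  14  14  17  19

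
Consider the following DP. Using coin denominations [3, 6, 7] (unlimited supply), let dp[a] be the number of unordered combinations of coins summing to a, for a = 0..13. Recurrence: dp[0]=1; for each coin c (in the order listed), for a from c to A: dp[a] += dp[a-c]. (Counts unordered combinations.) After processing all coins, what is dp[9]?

2

after  coin     0     1     2     3     4     5     6     7     8     9    10    11    12    13
          3     1     0     0     1     0     0     1     0     0     1     0     0     1     0
          6     1     0     0     1     0     0     2     0     0     2     0     0     3     0
          7     1     0     0     1     0     0     2     1     0     2     1     0     3     2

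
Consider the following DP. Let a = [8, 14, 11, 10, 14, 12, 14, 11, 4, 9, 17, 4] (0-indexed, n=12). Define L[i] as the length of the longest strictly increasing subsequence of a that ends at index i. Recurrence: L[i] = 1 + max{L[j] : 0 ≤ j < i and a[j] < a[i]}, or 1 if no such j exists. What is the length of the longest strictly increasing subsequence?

   i    0    1    2    3    4    5    6    7    8    9   10   11
a[i]    8   14   11   10   14   12   14   11    4    9   17    4
L[i]    1    2    2    2    3    3    4    3    1    2    5    1

5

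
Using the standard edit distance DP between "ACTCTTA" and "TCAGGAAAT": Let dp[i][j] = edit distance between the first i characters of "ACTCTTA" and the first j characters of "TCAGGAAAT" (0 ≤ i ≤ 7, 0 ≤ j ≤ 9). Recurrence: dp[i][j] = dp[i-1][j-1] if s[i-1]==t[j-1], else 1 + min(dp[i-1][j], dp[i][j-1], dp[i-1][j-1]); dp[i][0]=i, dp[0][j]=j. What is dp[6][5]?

5

   ''  T  C  A  G  G  A  A  A  T
''  0  1  2  3  4  5  6  7  8  9
 A  1  1  2  2  3  4  5  6  7  8
 C  2  2  1  2  3  4  5  6  7  8
 T  3  2  2  2  3  4  5  6  7  7
 C  4  3  2  3  3  4  5  6  7  8
 T  5  4  3  3  4  4  5  6  7  7
 T  6  5  4  4  4  5  5  6  7  7
 A  7  6  5  4  5  5  5  5  6  7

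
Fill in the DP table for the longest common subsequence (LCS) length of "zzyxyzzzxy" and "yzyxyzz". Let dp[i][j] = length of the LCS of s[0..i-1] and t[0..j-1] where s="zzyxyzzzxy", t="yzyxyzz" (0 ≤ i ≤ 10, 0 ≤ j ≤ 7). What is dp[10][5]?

4

   ''  y  z  y  x  y  z  z
''  0  0  0  0  0  0  0  0
 z  0  0  1  1  1  1  1  1
 z  0  0  1  1  1  1  2  2
 y  0  1  1  2  2  2  2  2
 x  0  1  1  2  3  3  3  3
 y  0  1  1  2  3  4  4  4
 z  0  1  2  2  3  4  5  5
 z  0  1  2  2  3  4  5  6
 z  0  1  2  2  3  4  5  6
 x  0  1  2  2  3  4  5  6
 y  0  1  2  3  3  4  5  6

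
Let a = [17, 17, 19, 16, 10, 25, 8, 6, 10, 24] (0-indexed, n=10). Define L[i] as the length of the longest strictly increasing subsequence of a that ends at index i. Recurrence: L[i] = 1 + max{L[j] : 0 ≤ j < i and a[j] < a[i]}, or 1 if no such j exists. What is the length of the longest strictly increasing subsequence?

3

   i    0    1    2    3    4    5    6    7    8    9
a[i]   17   17   19   16   10   25    8    6   10   24
L[i]    1    1    2    1    1    3    1    1    2    3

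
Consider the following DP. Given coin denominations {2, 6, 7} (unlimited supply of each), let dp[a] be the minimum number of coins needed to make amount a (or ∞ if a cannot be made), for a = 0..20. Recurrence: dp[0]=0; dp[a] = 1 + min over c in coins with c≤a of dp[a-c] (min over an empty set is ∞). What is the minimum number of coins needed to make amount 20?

3

 a  0  1  2  3  4  5  6  7  8  9 10 11 12 13 14 15 16 17 18 19 20
dp  0  -  1  -  2  -  1  1  2  2  3  3  2  2  2  3  3  4  3  3  3
(- denotes ∞ / unreachable)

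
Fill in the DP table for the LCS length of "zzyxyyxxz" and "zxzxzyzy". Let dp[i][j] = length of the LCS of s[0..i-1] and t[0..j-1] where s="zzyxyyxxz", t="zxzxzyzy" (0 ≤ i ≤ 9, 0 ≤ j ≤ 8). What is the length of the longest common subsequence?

   ''  z  x  z  x  z  y  z  y
''  0  0  0  0  0  0  0  0  0
 z  0  1  1  1  1  1  1  1  1
 z  0  1  1  2  2  2  2  2  2
 y  0  1  1  2  2  2  3  3  3
 x  0  1  2  2  3  3  3  3  3
 y  0  1  2  2  3  3  4  4  4
 y  0  1  2  2  3  3  4  4  5
 x  0  1  2  2  3  3  4  4  5
 x  0  1  2  2  3  3  4  4  5
 z  0  1  2  3  3  4  4  5  5

5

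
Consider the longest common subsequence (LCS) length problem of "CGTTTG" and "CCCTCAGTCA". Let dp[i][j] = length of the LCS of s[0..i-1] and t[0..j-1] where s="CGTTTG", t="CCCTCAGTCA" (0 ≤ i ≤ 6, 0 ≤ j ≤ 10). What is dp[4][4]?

2

   ''  C  C  C  T  C  A  G  T  C  A
''  0  0  0  0  0  0  0  0  0  0  0
 C  0  1  1  1  1  1  1  1  1  1  1
 G  0  1  1  1  1  1  1  2  2  2  2
 T  0  1  1  1  2  2  2  2  3  3  3
 T  0  1  1  1  2  2  2  2  3  3  3
 T  0  1  1  1  2  2  2  2  3  3  3
 G  0  1  1  1  2  2  2  3  3  3  3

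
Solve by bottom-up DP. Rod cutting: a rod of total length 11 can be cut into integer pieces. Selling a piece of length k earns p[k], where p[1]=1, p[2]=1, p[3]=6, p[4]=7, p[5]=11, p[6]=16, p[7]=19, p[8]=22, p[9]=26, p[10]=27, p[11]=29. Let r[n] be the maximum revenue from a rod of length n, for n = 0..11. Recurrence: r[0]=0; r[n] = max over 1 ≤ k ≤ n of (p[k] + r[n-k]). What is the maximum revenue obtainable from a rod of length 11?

29

   n    0    1    2    3    4    5    6    7    8    9   10   11
r[n]    0    1    2    6    7   11   16   19   22   26   27   29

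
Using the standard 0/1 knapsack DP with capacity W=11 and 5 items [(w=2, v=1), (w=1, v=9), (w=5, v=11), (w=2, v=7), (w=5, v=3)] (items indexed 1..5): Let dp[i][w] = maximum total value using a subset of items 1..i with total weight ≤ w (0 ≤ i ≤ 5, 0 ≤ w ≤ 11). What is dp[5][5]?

17

i\w   0   1   2   3   4   5   6   7   8   9  10  11
  0   0   0   0   0   0   0   0   0   0   0   0   0
  1   0   0   1   1   1   1   1   1   1   1   1   1
  2   0   9   9  10  10  10  10  10  10  10  10  10
  3   0   9   9  10  10  11  20  20  21  21  21  21
  4   0   9   9  16  16  17  20  20  27  27  28  28
  5   0   9   9  16  16  17  20  20  27  27  28  28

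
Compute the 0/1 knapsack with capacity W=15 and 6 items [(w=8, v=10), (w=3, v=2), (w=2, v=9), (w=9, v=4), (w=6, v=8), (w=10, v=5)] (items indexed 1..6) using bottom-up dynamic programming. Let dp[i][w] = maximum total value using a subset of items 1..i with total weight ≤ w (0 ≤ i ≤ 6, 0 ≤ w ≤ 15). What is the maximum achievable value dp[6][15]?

21

i\w   0   1   2   3   4   5   6   7   8   9  10  11  12  13  14  15
  0   0   0   0   0   0   0   0   0   0   0   0   0   0   0   0   0
  1   0   0   0   0   0   0   0   0  10  10  10  10  10  10  10  10
  2   0   0   0   2   2   2   2   2  10  10  10  12  12  12  12  12
  3   0   0   9   9   9  11  11  11  11  11  19  19  19  21  21  21
  4   0   0   9   9   9  11  11  11  11  11  19  19  19  21  21  21
  5   0   0   9   9   9  11  11  11  17  17  19  19  19  21  21  21
  6   0   0   9   9   9  11  11  11  17  17  19  19  19  21  21  21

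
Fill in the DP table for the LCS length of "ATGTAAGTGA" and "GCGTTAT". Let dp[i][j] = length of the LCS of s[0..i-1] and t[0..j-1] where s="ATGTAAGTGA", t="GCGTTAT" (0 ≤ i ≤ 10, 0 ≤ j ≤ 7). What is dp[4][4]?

2

   ''  G  C  G  T  T  A  T
''  0  0  0  0  0  0  0  0
 A  0  0  0  0  0  0  1  1
 T  0  0  0  0  1  1  1  2
 G  0  1  1  1  1  1  1  2
 T  0  1  1  1  2  2  2  2
 A  0  1  1  1  2  2  3  3
 A  0  1  1  1  2  2  3  3
 G  0  1  1  2  2  2  3  3
 T  0  1  1  2  3  3  3  4
 G  0  1  1  2  3  3  3  4
 A  0  1  1  2  3  3  4  4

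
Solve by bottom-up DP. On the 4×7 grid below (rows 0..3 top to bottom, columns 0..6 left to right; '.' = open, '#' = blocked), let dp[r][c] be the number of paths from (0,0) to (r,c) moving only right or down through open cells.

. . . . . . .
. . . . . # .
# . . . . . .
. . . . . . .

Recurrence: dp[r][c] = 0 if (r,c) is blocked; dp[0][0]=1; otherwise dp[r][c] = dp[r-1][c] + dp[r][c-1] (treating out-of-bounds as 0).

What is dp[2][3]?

9

r\c   0   1   2   3   4   5   6
  0   1   1   1   1   1   1   1
  1   1   2   3   4   5   0   1
  2   0   2   5   9  14  14  15
  3   0   2   7  16  30  44  59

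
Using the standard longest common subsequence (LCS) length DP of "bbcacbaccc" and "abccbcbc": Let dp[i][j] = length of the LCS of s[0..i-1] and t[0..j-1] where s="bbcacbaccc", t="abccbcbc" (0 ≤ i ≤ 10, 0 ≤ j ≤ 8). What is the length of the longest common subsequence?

6

   ''  a  b  c  c  b  c  b  c
''  0  0  0  0  0  0  0  0  0
 b  0  0  1  1  1  1  1  1  1
 b  0  0  1  1  1  2  2  2  2
 c  0  0  1  2  2  2  3  3  3
 a  0  1  1  2  2  2  3  3  3
 c  0  1  1  2  3  3  3  3  4
 b  0  1  2  2  3  4  4  4  4
 a  0  1  2  2  3  4  4  4  4
 c  0  1  2  3  3  4  5  5  5
 c  0  1  2  3  4  4  5  5  6
 c  0  1  2  3  4  4  5  5  6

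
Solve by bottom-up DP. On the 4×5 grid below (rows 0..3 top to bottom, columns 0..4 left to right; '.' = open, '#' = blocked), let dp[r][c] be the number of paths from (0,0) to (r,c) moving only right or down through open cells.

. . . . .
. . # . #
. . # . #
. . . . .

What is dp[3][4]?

r\c   0   1   2   3   4
  0   1   1   1   1   1
  1   1   2   0   1   0
  2   1   3   0   1   0
  3   1   4   4   5   5

5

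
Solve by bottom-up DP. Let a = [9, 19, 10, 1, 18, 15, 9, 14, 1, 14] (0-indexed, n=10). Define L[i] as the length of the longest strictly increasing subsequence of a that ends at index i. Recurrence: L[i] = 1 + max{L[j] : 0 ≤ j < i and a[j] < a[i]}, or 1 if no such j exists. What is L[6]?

   i    0    1    2    3    4    5    6    7    8    9
a[i]    9   19   10    1   18   15    9   14    1   14
L[i]    1    2    2    1    3    3    2    3    1    3

2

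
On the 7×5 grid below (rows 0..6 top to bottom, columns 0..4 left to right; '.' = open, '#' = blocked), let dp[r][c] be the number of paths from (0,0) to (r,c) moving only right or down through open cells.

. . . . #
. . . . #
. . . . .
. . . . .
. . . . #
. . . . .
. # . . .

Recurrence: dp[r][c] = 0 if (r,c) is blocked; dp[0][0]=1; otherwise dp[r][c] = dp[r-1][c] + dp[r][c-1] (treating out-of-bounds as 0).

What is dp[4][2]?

15

r\c   0   1   2   3   4
  0   1   1   1   1   0
  1   1   2   3   4   0
  2   1   3   6  10  10
  3   1   4  10  20  30
  4   1   5  15  35   0
  5   1   6  21  56  56
  6   1   0  21  77 133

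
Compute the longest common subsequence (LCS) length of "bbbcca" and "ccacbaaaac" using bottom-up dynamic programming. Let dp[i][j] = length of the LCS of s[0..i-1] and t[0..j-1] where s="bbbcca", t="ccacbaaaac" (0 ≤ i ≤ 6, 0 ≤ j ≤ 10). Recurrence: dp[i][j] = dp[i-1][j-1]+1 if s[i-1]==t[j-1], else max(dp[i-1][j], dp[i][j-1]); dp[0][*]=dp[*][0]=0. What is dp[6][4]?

3

   ''  c  c  a  c  b  a  a  a  a  c
''  0  0  0  0  0  0  0  0  0  0  0
 b  0  0  0  0  0  1  1  1  1  1  1
 b  0  0  0  0  0  1  1  1  1  1  1
 b  0  0  0  0  0  1  1  1  1  1  1
 c  0  1  1  1  1  1  1  1  1  1  2
 c  0  1  2  2  2  2  2  2  2  2  2
 a  0  1  2  3  3  3  3  3  3  3  3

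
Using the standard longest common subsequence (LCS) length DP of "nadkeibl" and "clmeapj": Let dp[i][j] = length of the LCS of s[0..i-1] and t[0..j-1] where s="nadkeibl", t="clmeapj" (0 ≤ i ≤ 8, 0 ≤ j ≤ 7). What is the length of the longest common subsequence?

   ''  c  l  m  e  a  p  j
''  0  0  0  0  0  0  0  0
 n  0  0  0  0  0  0  0  0
 a  0  0  0  0  0  1  1  1
 d  0  0  0  0  0  1  1  1
 k  0  0  0  0  0  1  1  1
 e  0  0  0  0  1  1  1  1
 i  0  0  0  0  1  1  1  1
 b  0  0  0  0  1  1  1  1
 l  0  0  1  1  1  1  1  1

1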